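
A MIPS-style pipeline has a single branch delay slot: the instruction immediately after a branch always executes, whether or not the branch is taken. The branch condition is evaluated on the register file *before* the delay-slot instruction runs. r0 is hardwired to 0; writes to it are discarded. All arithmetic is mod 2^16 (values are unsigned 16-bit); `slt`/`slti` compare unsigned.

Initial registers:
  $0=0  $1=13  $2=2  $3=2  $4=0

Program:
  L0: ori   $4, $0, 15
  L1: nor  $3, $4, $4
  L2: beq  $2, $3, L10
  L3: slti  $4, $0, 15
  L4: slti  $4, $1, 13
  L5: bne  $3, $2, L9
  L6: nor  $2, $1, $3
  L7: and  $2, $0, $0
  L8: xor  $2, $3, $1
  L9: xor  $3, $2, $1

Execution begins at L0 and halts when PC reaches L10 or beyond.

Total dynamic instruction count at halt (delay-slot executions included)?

PC=0  ori   $4, $0, 15       | $0=0 $1=13 $2=2 $3=2 $4=15
PC=1  nor  $3, $4, $4        | $0=0 $1=13 $2=2 $3=65520 $4=15
PC=2  beq  $2, $3, L10       | $0=0 $1=13 $2=2 $3=65520 $4=15  [not taken]
PC=3  slti  $4, $0, 15       | $0=0 $1=13 $2=2 $3=65520 $4=1
PC=4  slti  $4, $1, 13       | $0=0 $1=13 $2=2 $3=65520 $4=0
PC=5  bne  $3, $2, L9        | $0=0 $1=13 $2=2 $3=65520 $4=0  [TAKEN]
PC=6  nor  $2, $1, $3        | $0=0 $1=13 $2=2 $3=65520 $4=0
PC=9  xor  $3, $2, $1        | $0=0 $1=13 $2=2 $3=15 $4=0

8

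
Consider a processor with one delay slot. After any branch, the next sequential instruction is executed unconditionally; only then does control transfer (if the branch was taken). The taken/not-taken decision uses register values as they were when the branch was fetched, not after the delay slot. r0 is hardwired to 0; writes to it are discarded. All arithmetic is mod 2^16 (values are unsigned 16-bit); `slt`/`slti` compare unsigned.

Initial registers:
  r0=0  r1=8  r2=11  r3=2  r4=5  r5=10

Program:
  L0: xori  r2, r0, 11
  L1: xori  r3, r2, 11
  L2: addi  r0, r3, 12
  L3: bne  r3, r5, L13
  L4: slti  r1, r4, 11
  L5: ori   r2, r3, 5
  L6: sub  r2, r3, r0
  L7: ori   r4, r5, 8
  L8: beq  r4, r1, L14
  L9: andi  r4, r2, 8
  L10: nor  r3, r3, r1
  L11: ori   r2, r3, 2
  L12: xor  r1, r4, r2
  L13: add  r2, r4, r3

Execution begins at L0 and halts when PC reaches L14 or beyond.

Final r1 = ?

[0] xori  r2, r0, 11  →  {r0:0, r1:8, r2:11, r3:2, r4:5, r5:10}
[1] xori  r3, r2, 11  →  {r0:0, r1:8, r2:11, r3:0, r4:5, r5:10}
[2] addi  r0, r3, 12  →  {r0:0, r1:8, r2:11, r3:0, r4:5, r5:10}
[3] bne  r3, r5, L13  →  {r0:0, r1:8, r2:11, r3:0, r4:5, r5:10}  ⟨branch taken⟩
[4] slti  r1, r4, 11  →  {r0:0, r1:1, r2:11, r3:0, r4:5, r5:10}
[13] add  r2, r4, r3  →  {r0:0, r1:1, r2:5, r3:0, r4:5, r5:10}

1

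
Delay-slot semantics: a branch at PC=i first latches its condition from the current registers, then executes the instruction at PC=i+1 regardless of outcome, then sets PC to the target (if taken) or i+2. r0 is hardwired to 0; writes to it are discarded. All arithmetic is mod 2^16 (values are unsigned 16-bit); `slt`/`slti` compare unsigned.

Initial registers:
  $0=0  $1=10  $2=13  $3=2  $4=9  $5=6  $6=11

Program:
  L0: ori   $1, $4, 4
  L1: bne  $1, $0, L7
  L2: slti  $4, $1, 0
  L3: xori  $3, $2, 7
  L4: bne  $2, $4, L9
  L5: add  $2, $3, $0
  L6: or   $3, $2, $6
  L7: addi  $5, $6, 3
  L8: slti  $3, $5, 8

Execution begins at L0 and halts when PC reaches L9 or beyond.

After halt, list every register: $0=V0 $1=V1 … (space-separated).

#0 ori   $1, $4, 4 ; 0/13/13/2/9/6/11
#1 bne  $1, $0, L7 ; 0/13/13/2/9/6/11 ; →target
#2 slti  $4, $1, 0 ; 0/13/13/2/0/6/11
#7 addi  $5, $6, 3 ; 0/13/13/2/0/14/11
#8 slti  $3, $5, 8 ; 0/13/13/0/0/14/11

$0=0 $1=13 $2=13 $3=0 $4=0 $5=14 $6=11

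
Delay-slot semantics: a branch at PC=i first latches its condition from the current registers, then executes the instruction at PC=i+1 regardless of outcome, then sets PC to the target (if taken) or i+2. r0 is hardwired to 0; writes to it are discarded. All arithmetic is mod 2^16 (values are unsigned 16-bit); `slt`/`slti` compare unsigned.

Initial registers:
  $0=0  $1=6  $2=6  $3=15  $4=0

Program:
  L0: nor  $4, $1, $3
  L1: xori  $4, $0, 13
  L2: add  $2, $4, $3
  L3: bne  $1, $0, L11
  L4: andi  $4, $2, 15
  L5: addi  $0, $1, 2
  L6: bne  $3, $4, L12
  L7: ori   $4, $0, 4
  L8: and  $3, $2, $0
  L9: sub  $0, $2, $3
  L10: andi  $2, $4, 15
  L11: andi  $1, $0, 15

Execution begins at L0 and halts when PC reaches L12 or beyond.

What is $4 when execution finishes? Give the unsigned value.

12

  step pc=0: nor  $4, $1, $3  regs=(0,6,6,15,65520)
  step pc=1: xori  $4, $0, 13  regs=(0,6,6,15,13)
  step pc=2: add  $2, $4, $3  regs=(0,6,28,15,13)
  step pc=3: bne  $1, $0, L11  cond=T  regs=(0,6,28,15,13)
  step pc=4: andi  $4, $2, 15  regs=(0,6,28,15,12)
  step pc=11: andi  $1, $0, 15  regs=(0,0,28,15,12)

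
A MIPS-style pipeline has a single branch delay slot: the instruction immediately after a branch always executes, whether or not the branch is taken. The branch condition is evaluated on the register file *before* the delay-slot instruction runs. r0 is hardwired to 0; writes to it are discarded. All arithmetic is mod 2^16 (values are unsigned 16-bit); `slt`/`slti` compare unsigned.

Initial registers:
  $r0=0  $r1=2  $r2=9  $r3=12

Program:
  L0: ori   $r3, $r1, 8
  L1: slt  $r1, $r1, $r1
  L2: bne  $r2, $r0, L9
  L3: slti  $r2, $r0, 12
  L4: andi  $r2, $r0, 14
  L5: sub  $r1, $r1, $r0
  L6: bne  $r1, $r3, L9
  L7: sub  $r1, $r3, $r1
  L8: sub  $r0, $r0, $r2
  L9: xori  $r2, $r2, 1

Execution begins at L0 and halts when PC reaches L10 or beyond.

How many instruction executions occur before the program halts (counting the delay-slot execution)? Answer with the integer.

5

  step pc=0: ori   $r3, $r1, 8  regs=(0,2,9,10)
  step pc=1: slt  $r1, $r1, $r1  regs=(0,0,9,10)
  step pc=2: bne  $r2, $r0, L9  cond=T  regs=(0,0,9,10)
  step pc=3: slti  $r2, $r0, 12  regs=(0,0,1,10)
  step pc=9: xori  $r2, $r2, 1  regs=(0,0,0,10)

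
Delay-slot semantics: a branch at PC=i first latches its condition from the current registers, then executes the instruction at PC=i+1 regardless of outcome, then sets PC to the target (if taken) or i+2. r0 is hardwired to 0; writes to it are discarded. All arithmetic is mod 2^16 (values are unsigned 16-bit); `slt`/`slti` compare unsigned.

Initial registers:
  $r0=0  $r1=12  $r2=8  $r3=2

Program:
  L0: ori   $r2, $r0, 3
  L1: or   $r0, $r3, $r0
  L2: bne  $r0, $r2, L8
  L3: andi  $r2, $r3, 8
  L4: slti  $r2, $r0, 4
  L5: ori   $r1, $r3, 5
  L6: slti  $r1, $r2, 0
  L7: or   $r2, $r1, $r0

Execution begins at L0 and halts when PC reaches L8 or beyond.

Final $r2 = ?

0

  step pc=0: ori   $r2, $r0, 3  regs=(0,12,3,2)
  step pc=1: or   $r0, $r3, $r0  regs=(0,12,3,2)
  step pc=2: bne  $r0, $r2, L8  cond=T  regs=(0,12,3,2)
  step pc=3: andi  $r2, $r3, 8  regs=(0,12,0,2)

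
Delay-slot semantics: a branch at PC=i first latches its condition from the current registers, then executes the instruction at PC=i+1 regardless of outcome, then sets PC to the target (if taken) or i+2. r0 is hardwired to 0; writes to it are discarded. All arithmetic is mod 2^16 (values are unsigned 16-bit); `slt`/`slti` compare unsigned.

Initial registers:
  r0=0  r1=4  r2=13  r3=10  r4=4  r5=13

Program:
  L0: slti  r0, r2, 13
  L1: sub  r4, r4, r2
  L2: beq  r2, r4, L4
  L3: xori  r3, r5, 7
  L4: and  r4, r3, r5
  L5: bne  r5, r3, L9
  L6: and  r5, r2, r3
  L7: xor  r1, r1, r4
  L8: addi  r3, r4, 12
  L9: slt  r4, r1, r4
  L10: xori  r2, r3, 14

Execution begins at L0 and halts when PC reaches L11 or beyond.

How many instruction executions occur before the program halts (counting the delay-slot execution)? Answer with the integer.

9

#0 slti  r0, r2, 13 ; 0/4/13/10/4/13
#1 sub  r4, r4, r2 ; 0/4/13/10/65527/13
#2 beq  r2, r4, L4 ; 0/4/13/10/65527/13 ; →fallthru
#3 xori  r3, r5, 7 ; 0/4/13/10/65527/13
#4 and  r4, r3, r5 ; 0/4/13/10/8/13
#5 bne  r5, r3, L9 ; 0/4/13/10/8/13 ; →target
#6 and  r5, r2, r3 ; 0/4/13/10/8/8
#9 slt  r4, r1, r4 ; 0/4/13/10/1/8
#10 xori  r2, r3, 14 ; 0/4/4/10/1/8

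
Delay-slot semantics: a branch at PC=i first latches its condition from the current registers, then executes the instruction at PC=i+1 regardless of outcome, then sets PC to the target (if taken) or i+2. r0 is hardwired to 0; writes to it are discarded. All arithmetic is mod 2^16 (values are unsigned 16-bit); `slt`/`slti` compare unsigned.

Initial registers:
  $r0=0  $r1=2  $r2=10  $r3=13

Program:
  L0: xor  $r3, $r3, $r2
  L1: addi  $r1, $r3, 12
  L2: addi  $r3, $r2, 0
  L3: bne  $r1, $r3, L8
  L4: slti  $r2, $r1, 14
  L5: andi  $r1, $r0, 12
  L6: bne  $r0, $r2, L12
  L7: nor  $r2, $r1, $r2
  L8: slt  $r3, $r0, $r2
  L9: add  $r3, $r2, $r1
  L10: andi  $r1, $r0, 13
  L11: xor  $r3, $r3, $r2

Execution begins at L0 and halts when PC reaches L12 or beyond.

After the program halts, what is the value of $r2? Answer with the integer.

0

[0] xor  $r3, $r3, $r2  →  {$r0:0, $r1:2, $r2:10, $r3:7}
[1] addi  $r1, $r3, 12  →  {$r0:0, $r1:19, $r2:10, $r3:7}
[2] addi  $r3, $r2, 0  →  {$r0:0, $r1:19, $r2:10, $r3:10}
[3] bne  $r1, $r3, L8  →  {$r0:0, $r1:19, $r2:10, $r3:10}  ⟨branch taken⟩
[4] slti  $r2, $r1, 14  →  {$r0:0, $r1:19, $r2:0, $r3:10}
[8] slt  $r3, $r0, $r2  →  {$r0:0, $r1:19, $r2:0, $r3:0}
[9] add  $r3, $r2, $r1  →  {$r0:0, $r1:19, $r2:0, $r3:19}
[10] andi  $r1, $r0, 13  →  {$r0:0, $r1:0, $r2:0, $r3:19}
[11] xor  $r3, $r3, $r2  →  {$r0:0, $r1:0, $r2:0, $r3:19}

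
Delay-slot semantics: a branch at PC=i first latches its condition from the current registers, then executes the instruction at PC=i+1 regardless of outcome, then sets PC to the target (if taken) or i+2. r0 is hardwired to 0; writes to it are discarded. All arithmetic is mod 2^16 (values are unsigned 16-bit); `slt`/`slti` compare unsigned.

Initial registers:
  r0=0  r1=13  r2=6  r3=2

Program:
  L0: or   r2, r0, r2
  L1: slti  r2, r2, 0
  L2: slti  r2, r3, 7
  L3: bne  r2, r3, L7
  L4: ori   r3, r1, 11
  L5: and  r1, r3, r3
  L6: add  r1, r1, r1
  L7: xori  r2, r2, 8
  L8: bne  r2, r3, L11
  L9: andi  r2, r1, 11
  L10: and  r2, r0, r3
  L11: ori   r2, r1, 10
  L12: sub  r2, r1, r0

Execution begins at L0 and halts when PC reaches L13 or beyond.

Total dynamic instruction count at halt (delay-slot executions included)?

10

PC=0  or   r2, r0, r2        | r0=0 r1=13 r2=6 r3=2
PC=1  slti  r2, r2, 0        | r0=0 r1=13 r2=0 r3=2
PC=2  slti  r2, r3, 7        | r0=0 r1=13 r2=1 r3=2
PC=3  bne  r2, r3, L7        | r0=0 r1=13 r2=1 r3=2  [TAKEN]
PC=4  ori   r3, r1, 11       | r0=0 r1=13 r2=1 r3=15
PC=7  xori  r2, r2, 8        | r0=0 r1=13 r2=9 r3=15
PC=8  bne  r2, r3, L11       | r0=0 r1=13 r2=9 r3=15  [TAKEN]
PC=9  andi  r2, r1, 11       | r0=0 r1=13 r2=9 r3=15
PC=11 ori   r2, r1, 10       | r0=0 r1=13 r2=15 r3=15
PC=12 sub  r2, r1, r0        | r0=0 r1=13 r2=13 r3=15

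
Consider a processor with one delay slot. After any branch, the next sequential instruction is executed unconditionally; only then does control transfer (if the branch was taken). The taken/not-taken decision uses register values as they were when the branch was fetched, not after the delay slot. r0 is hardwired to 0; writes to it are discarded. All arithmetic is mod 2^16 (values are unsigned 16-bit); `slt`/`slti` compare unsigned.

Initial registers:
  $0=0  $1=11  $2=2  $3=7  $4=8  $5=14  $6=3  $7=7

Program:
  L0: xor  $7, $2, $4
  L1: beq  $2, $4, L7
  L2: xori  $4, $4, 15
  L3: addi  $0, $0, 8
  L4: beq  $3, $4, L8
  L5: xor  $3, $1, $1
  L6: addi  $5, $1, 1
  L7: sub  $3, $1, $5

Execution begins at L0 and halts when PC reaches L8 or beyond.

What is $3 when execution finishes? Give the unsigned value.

0

[0] xor  $7, $2, $4  →  {$0:0, $1:11, $2:2, $3:7, $4:8, $5:14, $6:3, $7:10}
[1] beq  $2, $4, L7  →  {$0:0, $1:11, $2:2, $3:7, $4:8, $5:14, $6:3, $7:10}  ⟨branch fallthrough⟩
[2] xori  $4, $4, 15  →  {$0:0, $1:11, $2:2, $3:7, $4:7, $5:14, $6:3, $7:10}
[3] addi  $0, $0, 8  →  {$0:0, $1:11, $2:2, $3:7, $4:7, $5:14, $6:3, $7:10}
[4] beq  $3, $4, L8  →  {$0:0, $1:11, $2:2, $3:7, $4:7, $5:14, $6:3, $7:10}  ⟨branch taken⟩
[5] xor  $3, $1, $1  →  {$0:0, $1:11, $2:2, $3:0, $4:7, $5:14, $6:3, $7:10}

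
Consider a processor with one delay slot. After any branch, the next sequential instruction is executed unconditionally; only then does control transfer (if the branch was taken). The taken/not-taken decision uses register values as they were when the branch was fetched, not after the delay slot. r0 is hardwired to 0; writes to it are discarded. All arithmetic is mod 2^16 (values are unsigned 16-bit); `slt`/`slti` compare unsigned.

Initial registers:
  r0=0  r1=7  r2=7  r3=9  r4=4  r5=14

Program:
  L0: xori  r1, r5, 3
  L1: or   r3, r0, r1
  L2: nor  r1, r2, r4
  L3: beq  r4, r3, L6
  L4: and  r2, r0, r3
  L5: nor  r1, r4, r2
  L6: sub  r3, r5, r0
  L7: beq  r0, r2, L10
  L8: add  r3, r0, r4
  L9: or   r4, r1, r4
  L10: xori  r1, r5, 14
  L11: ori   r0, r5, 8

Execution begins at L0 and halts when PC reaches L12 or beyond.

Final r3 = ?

  step pc=0: xori  r1, r5, 3  regs=(0,13,7,9,4,14)
  step pc=1: or   r3, r0, r1  regs=(0,13,7,13,4,14)
  step pc=2: nor  r1, r2, r4  regs=(0,65528,7,13,4,14)
  step pc=3: beq  r4, r3, L6  cond=F  regs=(0,65528,7,13,4,14)
  step pc=4: and  r2, r0, r3  regs=(0,65528,0,13,4,14)
  step pc=5: nor  r1, r4, r2  regs=(0,65531,0,13,4,14)
  step pc=6: sub  r3, r5, r0  regs=(0,65531,0,14,4,14)
  step pc=7: beq  r0, r2, L10  cond=T  regs=(0,65531,0,14,4,14)
  step pc=8: add  r3, r0, r4  regs=(0,65531,0,4,4,14)
  step pc=10: xori  r1, r5, 14  regs=(0,0,0,4,4,14)
  step pc=11: ori   r0, r5, 8  regs=(0,0,0,4,4,14)

4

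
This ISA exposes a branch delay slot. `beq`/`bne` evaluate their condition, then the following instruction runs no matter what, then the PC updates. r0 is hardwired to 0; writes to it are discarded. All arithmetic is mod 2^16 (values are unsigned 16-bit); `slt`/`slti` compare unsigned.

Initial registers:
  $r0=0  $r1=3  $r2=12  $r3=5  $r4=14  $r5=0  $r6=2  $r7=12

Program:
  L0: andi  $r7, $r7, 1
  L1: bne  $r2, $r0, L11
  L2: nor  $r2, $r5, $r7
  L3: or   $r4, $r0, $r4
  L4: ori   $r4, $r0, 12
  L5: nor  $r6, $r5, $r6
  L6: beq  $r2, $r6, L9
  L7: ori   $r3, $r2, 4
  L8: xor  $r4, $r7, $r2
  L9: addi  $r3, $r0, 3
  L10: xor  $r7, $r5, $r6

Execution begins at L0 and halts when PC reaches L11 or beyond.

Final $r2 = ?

[0] andi  $r7, $r7, 1  →  {$r0:0, $r1:3, $r2:12, $r3:5, $r4:14, $r5:0, $r6:2, $r7:0}
[1] bne  $r2, $r0, L11  →  {$r0:0, $r1:3, $r2:12, $r3:5, $r4:14, $r5:0, $r6:2, $r7:0}  ⟨branch taken⟩
[2] nor  $r2, $r5, $r7  →  {$r0:0, $r1:3, $r2:65535, $r3:5, $r4:14, $r5:0, $r6:2, $r7:0}

65535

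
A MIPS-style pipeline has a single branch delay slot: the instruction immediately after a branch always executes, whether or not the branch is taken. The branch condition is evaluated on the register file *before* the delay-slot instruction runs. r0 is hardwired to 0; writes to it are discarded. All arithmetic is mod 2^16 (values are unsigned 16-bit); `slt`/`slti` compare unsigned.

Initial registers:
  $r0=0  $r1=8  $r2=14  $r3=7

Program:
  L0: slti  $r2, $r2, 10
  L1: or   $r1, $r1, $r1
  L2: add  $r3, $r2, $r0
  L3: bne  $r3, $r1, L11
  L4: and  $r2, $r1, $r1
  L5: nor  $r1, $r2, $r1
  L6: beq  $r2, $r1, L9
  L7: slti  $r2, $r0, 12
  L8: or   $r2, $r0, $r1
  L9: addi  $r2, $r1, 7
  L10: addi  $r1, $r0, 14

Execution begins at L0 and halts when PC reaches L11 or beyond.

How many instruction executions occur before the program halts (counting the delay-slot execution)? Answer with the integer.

  step pc=0: slti  $r2, $r2, 10  regs=(0,8,0,7)
  step pc=1: or   $r1, $r1, $r1  regs=(0,8,0,7)
  step pc=2: add  $r3, $r2, $r0  regs=(0,8,0,0)
  step pc=3: bne  $r3, $r1, L11  cond=T  regs=(0,8,0,0)
  step pc=4: and  $r2, $r1, $r1  regs=(0,8,8,0)

5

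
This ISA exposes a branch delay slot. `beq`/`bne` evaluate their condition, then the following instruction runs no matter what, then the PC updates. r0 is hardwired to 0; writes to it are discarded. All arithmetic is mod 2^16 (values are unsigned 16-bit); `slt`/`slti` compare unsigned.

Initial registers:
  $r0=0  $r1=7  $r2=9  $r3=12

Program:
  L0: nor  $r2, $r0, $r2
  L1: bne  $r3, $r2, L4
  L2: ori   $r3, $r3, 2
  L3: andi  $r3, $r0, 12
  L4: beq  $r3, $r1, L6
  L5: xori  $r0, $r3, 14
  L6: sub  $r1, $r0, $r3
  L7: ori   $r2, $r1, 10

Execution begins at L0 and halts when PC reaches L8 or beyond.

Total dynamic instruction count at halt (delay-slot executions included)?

7

#0 nor  $r2, $r0, $r2 ; 0/7/65526/12
#1 bne  $r3, $r2, L4 ; 0/7/65526/12 ; →target
#2 ori   $r3, $r3, 2 ; 0/7/65526/14
#4 beq  $r3, $r1, L6 ; 0/7/65526/14 ; →fallthru
#5 xori  $r0, $r3, 14 ; 0/7/65526/14
#6 sub  $r1, $r0, $r3 ; 0/65522/65526/14
#7 ori   $r2, $r1, 10 ; 0/65522/65530/14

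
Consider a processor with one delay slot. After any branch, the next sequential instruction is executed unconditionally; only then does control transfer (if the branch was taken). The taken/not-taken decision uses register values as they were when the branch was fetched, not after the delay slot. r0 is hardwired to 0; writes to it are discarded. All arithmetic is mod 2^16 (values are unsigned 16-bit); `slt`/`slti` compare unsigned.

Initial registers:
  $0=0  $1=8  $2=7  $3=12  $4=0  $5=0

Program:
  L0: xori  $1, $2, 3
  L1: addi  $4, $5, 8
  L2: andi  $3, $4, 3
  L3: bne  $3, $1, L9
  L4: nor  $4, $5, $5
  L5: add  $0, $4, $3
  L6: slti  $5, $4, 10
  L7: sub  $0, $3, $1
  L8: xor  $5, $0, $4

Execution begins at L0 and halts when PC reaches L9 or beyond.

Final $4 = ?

65535

PC=0  xori  $1, $2, 3        | $0=0 $1=4 $2=7 $3=12 $4=0 $5=0
PC=1  addi  $4, $5, 8        | $0=0 $1=4 $2=7 $3=12 $4=8 $5=0
PC=2  andi  $3, $4, 3        | $0=0 $1=4 $2=7 $3=0 $4=8 $5=0
PC=3  bne  $3, $1, L9        | $0=0 $1=4 $2=7 $3=0 $4=8 $5=0  [TAKEN]
PC=4  nor  $4, $5, $5        | $0=0 $1=4 $2=7 $3=0 $4=65535 $5=0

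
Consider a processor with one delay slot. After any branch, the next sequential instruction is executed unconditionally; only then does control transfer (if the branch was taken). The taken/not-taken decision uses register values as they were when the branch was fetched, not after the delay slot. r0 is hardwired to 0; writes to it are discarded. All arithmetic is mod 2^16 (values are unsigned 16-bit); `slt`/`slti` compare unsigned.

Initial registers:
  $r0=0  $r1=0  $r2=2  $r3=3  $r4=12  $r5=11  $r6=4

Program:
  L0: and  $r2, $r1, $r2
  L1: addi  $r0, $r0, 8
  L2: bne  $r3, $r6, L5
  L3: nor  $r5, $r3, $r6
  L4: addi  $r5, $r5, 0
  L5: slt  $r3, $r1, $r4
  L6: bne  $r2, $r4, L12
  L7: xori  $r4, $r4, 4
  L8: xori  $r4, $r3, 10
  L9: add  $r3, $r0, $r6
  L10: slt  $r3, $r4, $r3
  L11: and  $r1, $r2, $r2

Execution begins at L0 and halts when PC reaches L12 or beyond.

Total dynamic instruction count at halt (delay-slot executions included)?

[0] and  $r2, $r1, $r2  →  {$r0:0, $r1:0, $r2:0, $r3:3, $r4:12, $r5:11, $r6:4}
[1] addi  $r0, $r0, 8  →  {$r0:0, $r1:0, $r2:0, $r3:3, $r4:12, $r5:11, $r6:4}
[2] bne  $r3, $r6, L5  →  {$r0:0, $r1:0, $r2:0, $r3:3, $r4:12, $r5:11, $r6:4}  ⟨branch taken⟩
[3] nor  $r5, $r3, $r6  →  {$r0:0, $r1:0, $r2:0, $r3:3, $r4:12, $r5:65528, $r6:4}
[5] slt  $r3, $r1, $r4  →  {$r0:0, $r1:0, $r2:0, $r3:1, $r4:12, $r5:65528, $r6:4}
[6] bne  $r2, $r4, L12  →  {$r0:0, $r1:0, $r2:0, $r3:1, $r4:12, $r5:65528, $r6:4}  ⟨branch taken⟩
[7] xori  $r4, $r4, 4  →  {$r0:0, $r1:0, $r2:0, $r3:1, $r4:8, $r5:65528, $r6:4}

7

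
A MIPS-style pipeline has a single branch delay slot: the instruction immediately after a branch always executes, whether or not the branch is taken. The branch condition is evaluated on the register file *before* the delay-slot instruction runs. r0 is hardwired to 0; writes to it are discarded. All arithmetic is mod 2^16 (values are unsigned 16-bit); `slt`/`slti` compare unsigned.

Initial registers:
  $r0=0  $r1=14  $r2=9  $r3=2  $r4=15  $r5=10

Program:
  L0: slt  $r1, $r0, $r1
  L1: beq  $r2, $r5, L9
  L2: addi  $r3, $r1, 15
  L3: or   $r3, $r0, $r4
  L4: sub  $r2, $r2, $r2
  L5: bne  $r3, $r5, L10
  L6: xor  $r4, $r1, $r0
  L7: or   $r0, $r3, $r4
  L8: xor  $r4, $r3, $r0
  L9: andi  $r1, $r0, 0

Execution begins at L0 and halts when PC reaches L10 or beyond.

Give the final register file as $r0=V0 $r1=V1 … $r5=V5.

$r0=0 $r1=1 $r2=0 $r3=15 $r4=1 $r5=10

#0 slt  $r1, $r0, $r1 ; 0/1/9/2/15/10
#1 beq  $r2, $r5, L9 ; 0/1/9/2/15/10 ; →fallthru
#2 addi  $r3, $r1, 15 ; 0/1/9/16/15/10
#3 or   $r3, $r0, $r4 ; 0/1/9/15/15/10
#4 sub  $r2, $r2, $r2 ; 0/1/0/15/15/10
#5 bne  $r3, $r5, L10 ; 0/1/0/15/15/10 ; →target
#6 xor  $r4, $r1, $r0 ; 0/1/0/15/1/10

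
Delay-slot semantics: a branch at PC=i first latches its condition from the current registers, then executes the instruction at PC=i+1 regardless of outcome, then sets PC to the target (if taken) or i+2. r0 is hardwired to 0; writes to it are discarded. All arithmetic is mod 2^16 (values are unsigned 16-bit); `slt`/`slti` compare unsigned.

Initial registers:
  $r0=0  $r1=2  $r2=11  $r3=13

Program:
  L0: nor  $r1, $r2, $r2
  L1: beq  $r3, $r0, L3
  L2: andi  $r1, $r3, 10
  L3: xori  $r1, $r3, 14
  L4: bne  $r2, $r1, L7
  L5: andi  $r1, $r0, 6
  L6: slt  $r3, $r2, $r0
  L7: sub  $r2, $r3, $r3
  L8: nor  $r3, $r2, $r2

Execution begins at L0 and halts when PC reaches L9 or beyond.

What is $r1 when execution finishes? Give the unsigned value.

  step pc=0: nor  $r1, $r2, $r2  regs=(0,65524,11,13)
  step pc=1: beq  $r3, $r0, L3  cond=F  regs=(0,65524,11,13)
  step pc=2: andi  $r1, $r3, 10  regs=(0,8,11,13)
  step pc=3: xori  $r1, $r3, 14  regs=(0,3,11,13)
  step pc=4: bne  $r2, $r1, L7  cond=T  regs=(0,3,11,13)
  step pc=5: andi  $r1, $r0, 6  regs=(0,0,11,13)
  step pc=7: sub  $r2, $r3, $r3  regs=(0,0,0,13)
  step pc=8: nor  $r3, $r2, $r2  regs=(0,0,0,65535)

0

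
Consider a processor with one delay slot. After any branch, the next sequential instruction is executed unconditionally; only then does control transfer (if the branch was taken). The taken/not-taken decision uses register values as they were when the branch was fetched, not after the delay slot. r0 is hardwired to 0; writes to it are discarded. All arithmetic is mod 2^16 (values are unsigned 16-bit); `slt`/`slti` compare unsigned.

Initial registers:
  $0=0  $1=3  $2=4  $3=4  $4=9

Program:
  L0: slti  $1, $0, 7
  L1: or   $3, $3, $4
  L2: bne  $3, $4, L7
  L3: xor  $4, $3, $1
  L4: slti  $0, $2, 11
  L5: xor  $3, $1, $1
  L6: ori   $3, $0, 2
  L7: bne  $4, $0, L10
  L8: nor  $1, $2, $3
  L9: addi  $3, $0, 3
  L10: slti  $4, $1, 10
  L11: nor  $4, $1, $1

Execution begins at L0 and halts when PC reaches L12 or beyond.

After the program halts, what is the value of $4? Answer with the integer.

  step pc=0: slti  $1, $0, 7  regs=(0,1,4,4,9)
  step pc=1: or   $3, $3, $4  regs=(0,1,4,13,9)
  step pc=2: bne  $3, $4, L7  cond=T  regs=(0,1,4,13,9)
  step pc=3: xor  $4, $3, $1  regs=(0,1,4,13,12)
  step pc=7: bne  $4, $0, L10  cond=T  regs=(0,1,4,13,12)
  step pc=8: nor  $1, $2, $3  regs=(0,65522,4,13,12)
  step pc=10: slti  $4, $1, 10  regs=(0,65522,4,13,0)
  step pc=11: nor  $4, $1, $1  regs=(0,65522,4,13,13)

13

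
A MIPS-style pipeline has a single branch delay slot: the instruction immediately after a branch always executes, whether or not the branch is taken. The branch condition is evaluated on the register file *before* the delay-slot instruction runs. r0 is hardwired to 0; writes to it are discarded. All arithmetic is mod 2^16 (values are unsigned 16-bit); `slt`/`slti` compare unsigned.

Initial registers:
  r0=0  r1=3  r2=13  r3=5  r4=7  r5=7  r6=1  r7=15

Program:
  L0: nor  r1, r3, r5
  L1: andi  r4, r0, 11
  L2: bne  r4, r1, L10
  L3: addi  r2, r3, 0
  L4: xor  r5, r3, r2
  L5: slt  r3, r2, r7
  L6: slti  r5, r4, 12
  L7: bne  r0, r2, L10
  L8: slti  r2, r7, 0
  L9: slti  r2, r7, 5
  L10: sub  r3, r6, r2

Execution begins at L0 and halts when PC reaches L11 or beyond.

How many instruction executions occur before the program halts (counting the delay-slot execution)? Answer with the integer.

5

PC=0  nor  r1, r3, r5        | r0=0 r1=65528 r2=13 r3=5 r4=7 r5=7 r6=1 r7=15
PC=1  andi  r4, r0, 11       | r0=0 r1=65528 r2=13 r3=5 r4=0 r5=7 r6=1 r7=15
PC=2  bne  r4, r1, L10       | r0=0 r1=65528 r2=13 r3=5 r4=0 r5=7 r6=1 r7=15  [TAKEN]
PC=3  addi  r2, r3, 0        | r0=0 r1=65528 r2=5 r3=5 r4=0 r5=7 r6=1 r7=15
PC=10 sub  r3, r6, r2        | r0=0 r1=65528 r2=5 r3=65532 r4=0 r5=7 r6=1 r7=15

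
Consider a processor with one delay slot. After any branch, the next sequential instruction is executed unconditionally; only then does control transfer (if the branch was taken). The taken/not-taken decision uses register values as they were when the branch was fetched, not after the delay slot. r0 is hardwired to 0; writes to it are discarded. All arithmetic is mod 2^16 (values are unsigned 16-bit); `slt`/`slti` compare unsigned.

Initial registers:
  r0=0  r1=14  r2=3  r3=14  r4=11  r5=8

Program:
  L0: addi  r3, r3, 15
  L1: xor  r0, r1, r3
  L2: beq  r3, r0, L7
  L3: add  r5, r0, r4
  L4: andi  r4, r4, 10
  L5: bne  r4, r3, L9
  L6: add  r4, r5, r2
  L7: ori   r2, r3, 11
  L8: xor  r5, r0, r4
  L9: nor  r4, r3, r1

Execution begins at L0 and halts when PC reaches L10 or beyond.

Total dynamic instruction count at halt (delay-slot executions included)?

#0 addi  r3, r3, 15 ; 0/14/3/29/11/8
#1 xor  r0, r1, r3 ; 0/14/3/29/11/8
#2 beq  r3, r0, L7 ; 0/14/3/29/11/8 ; →fallthru
#3 add  r5, r0, r4 ; 0/14/3/29/11/11
#4 andi  r4, r4, 10 ; 0/14/3/29/10/11
#5 bne  r4, r3, L9 ; 0/14/3/29/10/11 ; →target
#6 add  r4, r5, r2 ; 0/14/3/29/14/11
#9 nor  r4, r3, r1 ; 0/14/3/29/65504/11

8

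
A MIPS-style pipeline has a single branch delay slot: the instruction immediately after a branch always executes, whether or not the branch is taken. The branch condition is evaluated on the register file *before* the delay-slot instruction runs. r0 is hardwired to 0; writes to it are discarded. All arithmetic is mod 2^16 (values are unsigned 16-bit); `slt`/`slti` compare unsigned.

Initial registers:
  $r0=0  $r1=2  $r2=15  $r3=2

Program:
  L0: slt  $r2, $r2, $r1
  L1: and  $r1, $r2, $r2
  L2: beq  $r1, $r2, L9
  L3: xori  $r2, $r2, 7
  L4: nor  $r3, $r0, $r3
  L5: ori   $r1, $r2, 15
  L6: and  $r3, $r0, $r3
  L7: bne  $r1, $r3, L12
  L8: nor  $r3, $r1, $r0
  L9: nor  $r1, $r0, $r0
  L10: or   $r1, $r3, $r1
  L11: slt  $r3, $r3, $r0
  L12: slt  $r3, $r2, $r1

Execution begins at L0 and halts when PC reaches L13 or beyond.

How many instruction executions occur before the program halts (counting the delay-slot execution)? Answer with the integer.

8

#0 slt  $r2, $r2, $r1 ; 0/2/0/2
#1 and  $r1, $r2, $r2 ; 0/0/0/2
#2 beq  $r1, $r2, L9 ; 0/0/0/2 ; →target
#3 xori  $r2, $r2, 7 ; 0/0/7/2
#9 nor  $r1, $r0, $r0 ; 0/65535/7/2
#10 or   $r1, $r3, $r1 ; 0/65535/7/2
#11 slt  $r3, $r3, $r0 ; 0/65535/7/0
#12 slt  $r3, $r2, $r1 ; 0/65535/7/1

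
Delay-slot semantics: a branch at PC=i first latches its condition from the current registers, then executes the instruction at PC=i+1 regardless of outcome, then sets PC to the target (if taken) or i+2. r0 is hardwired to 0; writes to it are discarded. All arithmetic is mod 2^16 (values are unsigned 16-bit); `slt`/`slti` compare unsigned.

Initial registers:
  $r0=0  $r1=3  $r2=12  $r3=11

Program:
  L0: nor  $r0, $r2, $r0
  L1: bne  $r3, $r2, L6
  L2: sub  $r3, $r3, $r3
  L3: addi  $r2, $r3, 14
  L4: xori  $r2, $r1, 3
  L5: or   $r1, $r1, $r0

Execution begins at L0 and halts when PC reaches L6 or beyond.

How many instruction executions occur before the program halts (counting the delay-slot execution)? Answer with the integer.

#0 nor  $r0, $r2, $r0 ; 0/3/12/11
#1 bne  $r3, $r2, L6 ; 0/3/12/11 ; →target
#2 sub  $r3, $r3, $r3 ; 0/3/12/0

3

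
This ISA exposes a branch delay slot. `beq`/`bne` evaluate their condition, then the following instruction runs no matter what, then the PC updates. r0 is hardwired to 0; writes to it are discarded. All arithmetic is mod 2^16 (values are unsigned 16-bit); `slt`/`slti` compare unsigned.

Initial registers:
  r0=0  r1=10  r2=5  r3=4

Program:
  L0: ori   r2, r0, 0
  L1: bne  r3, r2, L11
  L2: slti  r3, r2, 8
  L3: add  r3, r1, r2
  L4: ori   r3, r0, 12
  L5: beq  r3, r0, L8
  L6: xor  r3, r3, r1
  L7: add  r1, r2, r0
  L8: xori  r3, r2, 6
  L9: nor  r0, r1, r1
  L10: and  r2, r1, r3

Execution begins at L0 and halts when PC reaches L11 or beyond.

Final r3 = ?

  step pc=0: ori   r2, r0, 0  regs=(0,10,0,4)
  step pc=1: bne  r3, r2, L11  cond=T  regs=(0,10,0,4)
  step pc=2: slti  r3, r2, 8  regs=(0,10,0,1)

1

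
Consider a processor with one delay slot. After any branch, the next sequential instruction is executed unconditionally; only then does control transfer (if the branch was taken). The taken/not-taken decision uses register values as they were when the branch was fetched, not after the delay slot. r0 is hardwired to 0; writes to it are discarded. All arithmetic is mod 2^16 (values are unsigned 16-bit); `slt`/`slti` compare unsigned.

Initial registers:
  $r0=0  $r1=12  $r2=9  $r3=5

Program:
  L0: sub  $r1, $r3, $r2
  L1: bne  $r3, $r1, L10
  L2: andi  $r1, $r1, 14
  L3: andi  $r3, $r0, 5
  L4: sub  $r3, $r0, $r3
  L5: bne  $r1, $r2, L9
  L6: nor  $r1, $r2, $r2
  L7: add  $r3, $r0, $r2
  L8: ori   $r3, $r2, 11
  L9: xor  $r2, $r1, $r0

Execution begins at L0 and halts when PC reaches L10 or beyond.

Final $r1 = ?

12

  step pc=0: sub  $r1, $r3, $r2  regs=(0,65532,9,5)
  step pc=1: bne  $r3, $r1, L10  cond=T  regs=(0,65532,9,5)
  step pc=2: andi  $r1, $r1, 14  regs=(0,12,9,5)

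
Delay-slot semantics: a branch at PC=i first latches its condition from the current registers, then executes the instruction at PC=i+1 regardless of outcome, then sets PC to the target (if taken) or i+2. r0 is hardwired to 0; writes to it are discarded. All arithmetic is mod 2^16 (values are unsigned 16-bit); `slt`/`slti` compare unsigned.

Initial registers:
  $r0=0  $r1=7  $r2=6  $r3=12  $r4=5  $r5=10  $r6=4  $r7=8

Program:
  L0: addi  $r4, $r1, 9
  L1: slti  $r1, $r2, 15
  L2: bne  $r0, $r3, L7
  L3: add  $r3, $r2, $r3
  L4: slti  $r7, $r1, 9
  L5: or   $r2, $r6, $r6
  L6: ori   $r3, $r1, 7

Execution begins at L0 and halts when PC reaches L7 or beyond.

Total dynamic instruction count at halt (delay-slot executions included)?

PC=0  addi  $r4, $r1, 9      | $r0=0 $r1=7 $r2=6 $r3=12 $r4=16 $r5=10 $r6=4 $r7=8
PC=1  slti  $r1, $r2, 15     | $r0=0 $r1=1 $r2=6 $r3=12 $r4=16 $r5=10 $r6=4 $r7=8
PC=2  bne  $r0, $r3, L7      | $r0=0 $r1=1 $r2=6 $r3=12 $r4=16 $r5=10 $r6=4 $r7=8  [TAKEN]
PC=3  add  $r3, $r2, $r3     | $r0=0 $r1=1 $r2=6 $r3=18 $r4=16 $r5=10 $r6=4 $r7=8

4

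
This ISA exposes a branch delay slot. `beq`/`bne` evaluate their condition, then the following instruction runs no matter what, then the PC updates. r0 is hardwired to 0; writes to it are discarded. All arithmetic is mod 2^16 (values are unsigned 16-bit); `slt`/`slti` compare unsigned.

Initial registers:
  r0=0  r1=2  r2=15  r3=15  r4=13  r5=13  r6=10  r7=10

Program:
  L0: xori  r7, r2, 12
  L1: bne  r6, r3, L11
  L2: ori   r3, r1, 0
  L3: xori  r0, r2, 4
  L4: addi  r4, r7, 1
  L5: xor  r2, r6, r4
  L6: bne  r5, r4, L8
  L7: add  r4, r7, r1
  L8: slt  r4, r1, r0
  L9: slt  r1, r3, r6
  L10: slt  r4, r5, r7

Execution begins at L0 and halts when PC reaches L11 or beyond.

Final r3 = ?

PC=0  xori  r7, r2, 12       | r0=0 r1=2 r2=15 r3=15 r4=13 r5=13 r6=10 r7=3
PC=1  bne  r6, r3, L11       | r0=0 r1=2 r2=15 r3=15 r4=13 r5=13 r6=10 r7=3  [TAKEN]
PC=2  ori   r3, r1, 0        | r0=0 r1=2 r2=15 r3=2 r4=13 r5=13 r6=10 r7=3

2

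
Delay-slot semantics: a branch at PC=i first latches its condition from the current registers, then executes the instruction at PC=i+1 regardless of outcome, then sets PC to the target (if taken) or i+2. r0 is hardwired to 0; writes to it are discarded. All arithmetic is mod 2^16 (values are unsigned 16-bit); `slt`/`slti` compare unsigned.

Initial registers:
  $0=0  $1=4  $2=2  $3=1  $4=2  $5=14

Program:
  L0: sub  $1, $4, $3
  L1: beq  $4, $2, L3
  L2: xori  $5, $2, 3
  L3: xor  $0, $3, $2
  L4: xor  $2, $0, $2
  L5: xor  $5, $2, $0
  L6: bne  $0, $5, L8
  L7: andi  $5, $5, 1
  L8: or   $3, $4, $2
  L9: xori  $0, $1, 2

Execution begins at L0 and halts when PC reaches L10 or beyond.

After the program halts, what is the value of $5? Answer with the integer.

0

#0 sub  $1, $4, $3 ; 0/1/2/1/2/14
#1 beq  $4, $2, L3 ; 0/1/2/1/2/14 ; →target
#2 xori  $5, $2, 3 ; 0/1/2/1/2/1
#3 xor  $0, $3, $2 ; 0/1/2/1/2/1
#4 xor  $2, $0, $2 ; 0/1/2/1/2/1
#5 xor  $5, $2, $0 ; 0/1/2/1/2/2
#6 bne  $0, $5, L8 ; 0/1/2/1/2/2 ; →target
#7 andi  $5, $5, 1 ; 0/1/2/1/2/0
#8 or   $3, $4, $2 ; 0/1/2/2/2/0
#9 xori  $0, $1, 2 ; 0/1/2/2/2/0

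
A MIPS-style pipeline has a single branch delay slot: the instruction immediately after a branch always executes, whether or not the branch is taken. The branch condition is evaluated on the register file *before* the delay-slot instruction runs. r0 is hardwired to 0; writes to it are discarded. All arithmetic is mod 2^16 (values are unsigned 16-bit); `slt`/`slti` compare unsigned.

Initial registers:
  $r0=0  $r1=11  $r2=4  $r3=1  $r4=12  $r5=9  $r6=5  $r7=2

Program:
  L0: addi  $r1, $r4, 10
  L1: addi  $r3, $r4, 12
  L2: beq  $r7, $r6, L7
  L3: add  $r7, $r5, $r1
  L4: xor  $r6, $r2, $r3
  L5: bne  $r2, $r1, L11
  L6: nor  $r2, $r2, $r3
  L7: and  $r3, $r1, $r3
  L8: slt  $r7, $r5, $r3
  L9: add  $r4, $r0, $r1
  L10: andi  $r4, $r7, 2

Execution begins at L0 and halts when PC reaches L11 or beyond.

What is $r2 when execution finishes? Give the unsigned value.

[0] addi  $r1, $r4, 10  →  {$r0:0, $r1:22, $r2:4, $r3:1, $r4:12, $r5:9, $r6:5, $r7:2}
[1] addi  $r3, $r4, 12  →  {$r0:0, $r1:22, $r2:4, $r3:24, $r4:12, $r5:9, $r6:5, $r7:2}
[2] beq  $r7, $r6, L7  →  {$r0:0, $r1:22, $r2:4, $r3:24, $r4:12, $r5:9, $r6:5, $r7:2}  ⟨branch fallthrough⟩
[3] add  $r7, $r5, $r1  →  {$r0:0, $r1:22, $r2:4, $r3:24, $r4:12, $r5:9, $r6:5, $r7:31}
[4] xor  $r6, $r2, $r3  →  {$r0:0, $r1:22, $r2:4, $r3:24, $r4:12, $r5:9, $r6:28, $r7:31}
[5] bne  $r2, $r1, L11  →  {$r0:0, $r1:22, $r2:4, $r3:24, $r4:12, $r5:9, $r6:28, $r7:31}  ⟨branch taken⟩
[6] nor  $r2, $r2, $r3  →  {$r0:0, $r1:22, $r2:65507, $r3:24, $r4:12, $r5:9, $r6:28, $r7:31}

65507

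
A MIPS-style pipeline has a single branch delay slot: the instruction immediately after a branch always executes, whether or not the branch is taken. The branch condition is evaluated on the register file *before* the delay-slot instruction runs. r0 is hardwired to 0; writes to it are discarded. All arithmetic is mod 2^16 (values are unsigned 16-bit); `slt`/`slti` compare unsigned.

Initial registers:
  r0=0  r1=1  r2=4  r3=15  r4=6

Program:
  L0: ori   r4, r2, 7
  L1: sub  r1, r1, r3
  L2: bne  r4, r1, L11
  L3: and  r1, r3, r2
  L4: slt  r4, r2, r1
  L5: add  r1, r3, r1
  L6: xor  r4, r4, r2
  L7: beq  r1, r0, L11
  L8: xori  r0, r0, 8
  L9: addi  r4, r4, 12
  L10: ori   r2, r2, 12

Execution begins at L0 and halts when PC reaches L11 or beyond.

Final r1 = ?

4

  step pc=0: ori   r4, r2, 7  regs=(0,1,4,15,7)
  step pc=1: sub  r1, r1, r3  regs=(0,65522,4,15,7)
  step pc=2: bne  r4, r1, L11  cond=T  regs=(0,65522,4,15,7)
  step pc=3: and  r1, r3, r2  regs=(0,4,4,15,7)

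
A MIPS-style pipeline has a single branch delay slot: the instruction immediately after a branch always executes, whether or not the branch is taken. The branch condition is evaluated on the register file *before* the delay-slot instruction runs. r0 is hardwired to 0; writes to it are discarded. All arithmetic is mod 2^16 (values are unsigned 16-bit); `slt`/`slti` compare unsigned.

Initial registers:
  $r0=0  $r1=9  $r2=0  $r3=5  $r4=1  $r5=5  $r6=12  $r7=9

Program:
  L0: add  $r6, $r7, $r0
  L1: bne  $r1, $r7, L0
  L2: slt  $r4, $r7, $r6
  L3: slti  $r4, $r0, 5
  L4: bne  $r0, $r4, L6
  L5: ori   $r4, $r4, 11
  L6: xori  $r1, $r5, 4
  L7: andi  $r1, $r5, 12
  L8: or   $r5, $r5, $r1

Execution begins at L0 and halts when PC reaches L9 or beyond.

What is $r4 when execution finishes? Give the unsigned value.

[0] add  $r6, $r7, $r0  →  {$r0:0, $r1:9, $r2:0, $r3:5, $r4:1, $r5:5, $r6:9, $r7:9}
[1] bne  $r1, $r7, L0  →  {$r0:0, $r1:9, $r2:0, $r3:5, $r4:1, $r5:5, $r6:9, $r7:9}  ⟨branch fallthrough⟩
[2] slt  $r4, $r7, $r6  →  {$r0:0, $r1:9, $r2:0, $r3:5, $r4:0, $r5:5, $r6:9, $r7:9}
[3] slti  $r4, $r0, 5  →  {$r0:0, $r1:9, $r2:0, $r3:5, $r4:1, $r5:5, $r6:9, $r7:9}
[4] bne  $r0, $r4, L6  →  {$r0:0, $r1:9, $r2:0, $r3:5, $r4:1, $r5:5, $r6:9, $r7:9}  ⟨branch taken⟩
[5] ori   $r4, $r4, 11  →  {$r0:0, $r1:9, $r2:0, $r3:5, $r4:11, $r5:5, $r6:9, $r7:9}
[6] xori  $r1, $r5, 4  →  {$r0:0, $r1:1, $r2:0, $r3:5, $r4:11, $r5:5, $r6:9, $r7:9}
[7] andi  $r1, $r5, 12  →  {$r0:0, $r1:4, $r2:0, $r3:5, $r4:11, $r5:5, $r6:9, $r7:9}
[8] or   $r5, $r5, $r1  →  {$r0:0, $r1:4, $r2:0, $r3:5, $r4:11, $r5:5, $r6:9, $r7:9}

11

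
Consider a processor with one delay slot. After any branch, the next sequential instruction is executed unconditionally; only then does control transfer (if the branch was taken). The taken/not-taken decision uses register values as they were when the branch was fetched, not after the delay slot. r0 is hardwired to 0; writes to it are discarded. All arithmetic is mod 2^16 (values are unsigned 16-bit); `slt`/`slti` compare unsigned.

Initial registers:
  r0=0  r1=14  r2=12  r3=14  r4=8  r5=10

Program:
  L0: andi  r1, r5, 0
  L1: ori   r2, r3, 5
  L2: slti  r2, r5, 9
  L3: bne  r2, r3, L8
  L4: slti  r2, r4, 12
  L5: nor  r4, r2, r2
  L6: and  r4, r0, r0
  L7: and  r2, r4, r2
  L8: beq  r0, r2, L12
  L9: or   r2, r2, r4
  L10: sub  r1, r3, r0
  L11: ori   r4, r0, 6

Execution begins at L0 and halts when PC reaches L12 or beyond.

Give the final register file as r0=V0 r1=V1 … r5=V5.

PC=0  andi  r1, r5, 0        | r0=0 r1=0 r2=12 r3=14 r4=8 r5=10
PC=1  ori   r2, r3, 5        | r0=0 r1=0 r2=15 r3=14 r4=8 r5=10
PC=2  slti  r2, r5, 9        | r0=0 r1=0 r2=0 r3=14 r4=8 r5=10
PC=3  bne  r2, r3, L8        | r0=0 r1=0 r2=0 r3=14 r4=8 r5=10  [TAKEN]
PC=4  slti  r2, r4, 12       | r0=0 r1=0 r2=1 r3=14 r4=8 r5=10
PC=8  beq  r0, r2, L12       | r0=0 r1=0 r2=1 r3=14 r4=8 r5=10  [not taken]
PC=9  or   r2, r2, r4        | r0=0 r1=0 r2=9 r3=14 r4=8 r5=10
PC=10 sub  r1, r3, r0        | r0=0 r1=14 r2=9 r3=14 r4=8 r5=10
PC=11 ori   r4, r0, 6        | r0=0 r1=14 r2=9 r3=14 r4=6 r5=10

r0=0 r1=14 r2=9 r3=14 r4=6 r5=10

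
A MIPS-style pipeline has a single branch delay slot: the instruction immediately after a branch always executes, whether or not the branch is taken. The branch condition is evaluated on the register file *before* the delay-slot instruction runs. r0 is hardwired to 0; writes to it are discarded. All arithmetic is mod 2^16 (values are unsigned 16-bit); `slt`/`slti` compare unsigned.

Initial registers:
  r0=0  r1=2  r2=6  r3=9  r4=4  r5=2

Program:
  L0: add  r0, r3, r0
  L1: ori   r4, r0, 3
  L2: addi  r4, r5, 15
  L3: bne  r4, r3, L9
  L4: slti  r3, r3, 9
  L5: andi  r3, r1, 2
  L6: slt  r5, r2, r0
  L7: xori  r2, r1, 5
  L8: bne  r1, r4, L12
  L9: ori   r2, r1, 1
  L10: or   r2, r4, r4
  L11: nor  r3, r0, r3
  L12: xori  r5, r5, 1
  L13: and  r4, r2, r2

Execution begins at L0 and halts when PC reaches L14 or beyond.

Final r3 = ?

#0 add  r0, r3, r0 ; 0/2/6/9/4/2
#1 ori   r4, r0, 3 ; 0/2/6/9/3/2
#2 addi  r4, r5, 15 ; 0/2/6/9/17/2
#3 bne  r4, r3, L9 ; 0/2/6/9/17/2 ; →target
#4 slti  r3, r3, 9 ; 0/2/6/0/17/2
#9 ori   r2, r1, 1 ; 0/2/3/0/17/2
#10 or   r2, r4, r4 ; 0/2/17/0/17/2
#11 nor  r3, r0, r3 ; 0/2/17/65535/17/2
#12 xori  r5, r5, 1 ; 0/2/17/65535/17/3
#13 and  r4, r2, r2 ; 0/2/17/65535/17/3

65535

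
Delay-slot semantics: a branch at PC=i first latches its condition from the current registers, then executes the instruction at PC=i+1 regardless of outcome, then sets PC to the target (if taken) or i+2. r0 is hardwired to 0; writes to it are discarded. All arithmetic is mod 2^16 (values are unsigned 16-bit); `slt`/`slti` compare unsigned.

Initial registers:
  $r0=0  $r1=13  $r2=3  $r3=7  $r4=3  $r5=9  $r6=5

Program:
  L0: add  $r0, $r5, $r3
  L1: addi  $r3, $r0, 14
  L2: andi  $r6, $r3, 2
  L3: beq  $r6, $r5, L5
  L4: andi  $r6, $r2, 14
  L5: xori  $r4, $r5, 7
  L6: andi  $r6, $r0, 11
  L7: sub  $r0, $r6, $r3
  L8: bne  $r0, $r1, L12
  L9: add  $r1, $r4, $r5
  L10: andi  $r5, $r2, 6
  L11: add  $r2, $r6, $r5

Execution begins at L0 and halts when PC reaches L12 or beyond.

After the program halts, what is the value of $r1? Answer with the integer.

23

#0 add  $r0, $r5, $r3 ; 0/13/3/7/3/9/5
#1 addi  $r3, $r0, 14 ; 0/13/3/14/3/9/5
#2 andi  $r6, $r3, 2 ; 0/13/3/14/3/9/2
#3 beq  $r6, $r5, L5 ; 0/13/3/14/3/9/2 ; →fallthru
#4 andi  $r6, $r2, 14 ; 0/13/3/14/3/9/2
#5 xori  $r4, $r5, 7 ; 0/13/3/14/14/9/2
#6 andi  $r6, $r0, 11 ; 0/13/3/14/14/9/0
#7 sub  $r0, $r6, $r3 ; 0/13/3/14/14/9/0
#8 bne  $r0, $r1, L12 ; 0/13/3/14/14/9/0 ; →target
#9 add  $r1, $r4, $r5 ; 0/23/3/14/14/9/0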